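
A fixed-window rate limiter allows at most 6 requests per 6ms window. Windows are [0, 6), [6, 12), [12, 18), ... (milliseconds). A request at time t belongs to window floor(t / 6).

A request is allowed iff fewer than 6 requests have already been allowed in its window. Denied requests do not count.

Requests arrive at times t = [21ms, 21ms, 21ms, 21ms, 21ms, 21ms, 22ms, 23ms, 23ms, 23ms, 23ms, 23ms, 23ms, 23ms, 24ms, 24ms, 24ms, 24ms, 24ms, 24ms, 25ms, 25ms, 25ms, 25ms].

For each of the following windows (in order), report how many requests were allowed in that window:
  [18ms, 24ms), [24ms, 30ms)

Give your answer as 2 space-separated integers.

Answer: 6 6

Derivation:
Processing requests:
  req#1 t=21ms (window 3): ALLOW
  req#2 t=21ms (window 3): ALLOW
  req#3 t=21ms (window 3): ALLOW
  req#4 t=21ms (window 3): ALLOW
  req#5 t=21ms (window 3): ALLOW
  req#6 t=21ms (window 3): ALLOW
  req#7 t=22ms (window 3): DENY
  req#8 t=23ms (window 3): DENY
  req#9 t=23ms (window 3): DENY
  req#10 t=23ms (window 3): DENY
  req#11 t=23ms (window 3): DENY
  req#12 t=23ms (window 3): DENY
  req#13 t=23ms (window 3): DENY
  req#14 t=23ms (window 3): DENY
  req#15 t=24ms (window 4): ALLOW
  req#16 t=24ms (window 4): ALLOW
  req#17 t=24ms (window 4): ALLOW
  req#18 t=24ms (window 4): ALLOW
  req#19 t=24ms (window 4): ALLOW
  req#20 t=24ms (window 4): ALLOW
  req#21 t=25ms (window 4): DENY
  req#22 t=25ms (window 4): DENY
  req#23 t=25ms (window 4): DENY
  req#24 t=25ms (window 4): DENY

Allowed counts by window: 6 6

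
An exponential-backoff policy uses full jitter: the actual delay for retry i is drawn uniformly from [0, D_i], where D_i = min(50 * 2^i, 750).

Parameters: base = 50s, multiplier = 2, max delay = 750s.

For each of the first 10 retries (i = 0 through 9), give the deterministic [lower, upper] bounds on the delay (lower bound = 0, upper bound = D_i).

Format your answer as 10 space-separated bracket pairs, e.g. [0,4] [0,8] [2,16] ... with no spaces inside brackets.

Computing bounds per retry:
  i=0: D_i=min(50*2^0,750)=50, bounds=[0,50]
  i=1: D_i=min(50*2^1,750)=100, bounds=[0,100]
  i=2: D_i=min(50*2^2,750)=200, bounds=[0,200]
  i=3: D_i=min(50*2^3,750)=400, bounds=[0,400]
  i=4: D_i=min(50*2^4,750)=750, bounds=[0,750]
  i=5: D_i=min(50*2^5,750)=750, bounds=[0,750]
  i=6: D_i=min(50*2^6,750)=750, bounds=[0,750]
  i=7: D_i=min(50*2^7,750)=750, bounds=[0,750]
  i=8: D_i=min(50*2^8,750)=750, bounds=[0,750]
  i=9: D_i=min(50*2^9,750)=750, bounds=[0,750]

Answer: [0,50] [0,100] [0,200] [0,400] [0,750] [0,750] [0,750] [0,750] [0,750] [0,750]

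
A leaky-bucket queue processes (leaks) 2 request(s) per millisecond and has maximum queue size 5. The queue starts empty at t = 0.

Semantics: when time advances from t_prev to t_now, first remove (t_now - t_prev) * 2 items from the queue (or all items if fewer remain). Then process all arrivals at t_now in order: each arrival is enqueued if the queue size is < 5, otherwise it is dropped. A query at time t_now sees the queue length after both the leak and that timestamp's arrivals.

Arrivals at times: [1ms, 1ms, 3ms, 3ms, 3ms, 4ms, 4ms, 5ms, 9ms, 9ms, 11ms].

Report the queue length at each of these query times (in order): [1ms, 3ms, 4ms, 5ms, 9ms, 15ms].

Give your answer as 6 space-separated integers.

Answer: 2 3 3 2 2 0

Derivation:
Queue lengths at query times:
  query t=1ms: backlog = 2
  query t=3ms: backlog = 3
  query t=4ms: backlog = 3
  query t=5ms: backlog = 2
  query t=9ms: backlog = 2
  query t=15ms: backlog = 0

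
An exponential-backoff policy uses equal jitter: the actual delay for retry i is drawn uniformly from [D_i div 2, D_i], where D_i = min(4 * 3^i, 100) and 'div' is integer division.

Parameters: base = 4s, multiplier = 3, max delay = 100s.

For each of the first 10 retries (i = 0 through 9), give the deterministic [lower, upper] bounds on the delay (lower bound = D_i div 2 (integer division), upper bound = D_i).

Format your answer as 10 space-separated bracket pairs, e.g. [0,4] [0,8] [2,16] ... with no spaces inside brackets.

Answer: [2,4] [6,12] [18,36] [50,100] [50,100] [50,100] [50,100] [50,100] [50,100] [50,100]

Derivation:
Computing bounds per retry:
  i=0: D_i=min(4*3^0,100)=4, bounds=[2,4]
  i=1: D_i=min(4*3^1,100)=12, bounds=[6,12]
  i=2: D_i=min(4*3^2,100)=36, bounds=[18,36]
  i=3: D_i=min(4*3^3,100)=100, bounds=[50,100]
  i=4: D_i=min(4*3^4,100)=100, bounds=[50,100]
  i=5: D_i=min(4*3^5,100)=100, bounds=[50,100]
  i=6: D_i=min(4*3^6,100)=100, bounds=[50,100]
  i=7: D_i=min(4*3^7,100)=100, bounds=[50,100]
  i=8: D_i=min(4*3^8,100)=100, bounds=[50,100]
  i=9: D_i=min(4*3^9,100)=100, bounds=[50,100]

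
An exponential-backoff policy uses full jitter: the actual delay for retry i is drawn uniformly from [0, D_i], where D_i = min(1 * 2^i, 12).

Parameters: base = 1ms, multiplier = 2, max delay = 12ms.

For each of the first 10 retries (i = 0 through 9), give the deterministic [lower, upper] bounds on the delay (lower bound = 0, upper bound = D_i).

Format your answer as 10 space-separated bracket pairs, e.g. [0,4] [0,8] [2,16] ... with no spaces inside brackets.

Answer: [0,1] [0,2] [0,4] [0,8] [0,12] [0,12] [0,12] [0,12] [0,12] [0,12]

Derivation:
Computing bounds per retry:
  i=0: D_i=min(1*2^0,12)=1, bounds=[0,1]
  i=1: D_i=min(1*2^1,12)=2, bounds=[0,2]
  i=2: D_i=min(1*2^2,12)=4, bounds=[0,4]
  i=3: D_i=min(1*2^3,12)=8, bounds=[0,8]
  i=4: D_i=min(1*2^4,12)=12, bounds=[0,12]
  i=5: D_i=min(1*2^5,12)=12, bounds=[0,12]
  i=6: D_i=min(1*2^6,12)=12, bounds=[0,12]
  i=7: D_i=min(1*2^7,12)=12, bounds=[0,12]
  i=8: D_i=min(1*2^8,12)=12, bounds=[0,12]
  i=9: D_i=min(1*2^9,12)=12, bounds=[0,12]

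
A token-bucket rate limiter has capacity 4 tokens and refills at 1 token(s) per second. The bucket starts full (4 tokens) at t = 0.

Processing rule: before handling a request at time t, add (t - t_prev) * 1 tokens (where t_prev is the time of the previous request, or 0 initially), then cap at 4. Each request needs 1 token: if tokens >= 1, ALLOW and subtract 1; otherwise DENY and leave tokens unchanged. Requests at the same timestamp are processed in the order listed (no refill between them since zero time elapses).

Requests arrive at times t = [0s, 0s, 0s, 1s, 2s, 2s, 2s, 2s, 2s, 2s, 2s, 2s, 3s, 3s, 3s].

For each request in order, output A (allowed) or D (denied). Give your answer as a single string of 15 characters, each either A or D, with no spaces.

Simulating step by step:
  req#1 t=0s: ALLOW
  req#2 t=0s: ALLOW
  req#3 t=0s: ALLOW
  req#4 t=1s: ALLOW
  req#5 t=2s: ALLOW
  req#6 t=2s: ALLOW
  req#7 t=2s: DENY
  req#8 t=2s: DENY
  req#9 t=2s: DENY
  req#10 t=2s: DENY
  req#11 t=2s: DENY
  req#12 t=2s: DENY
  req#13 t=3s: ALLOW
  req#14 t=3s: DENY
  req#15 t=3s: DENY

Answer: AAAAAADDDDDDADD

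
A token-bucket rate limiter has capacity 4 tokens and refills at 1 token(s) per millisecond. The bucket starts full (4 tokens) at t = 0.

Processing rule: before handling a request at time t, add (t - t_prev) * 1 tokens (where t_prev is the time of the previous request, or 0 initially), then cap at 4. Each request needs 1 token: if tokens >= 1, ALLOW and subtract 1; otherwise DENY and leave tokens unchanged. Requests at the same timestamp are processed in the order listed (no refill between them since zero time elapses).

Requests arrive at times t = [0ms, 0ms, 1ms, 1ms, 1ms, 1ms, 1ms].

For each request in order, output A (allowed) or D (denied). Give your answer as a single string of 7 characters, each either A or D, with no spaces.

Simulating step by step:
  req#1 t=0ms: ALLOW
  req#2 t=0ms: ALLOW
  req#3 t=1ms: ALLOW
  req#4 t=1ms: ALLOW
  req#5 t=1ms: ALLOW
  req#6 t=1ms: DENY
  req#7 t=1ms: DENY

Answer: AAAAADD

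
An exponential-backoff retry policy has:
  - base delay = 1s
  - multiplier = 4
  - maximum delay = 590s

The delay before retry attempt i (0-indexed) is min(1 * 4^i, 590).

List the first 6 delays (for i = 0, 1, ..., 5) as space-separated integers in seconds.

Computing each delay:
  i=0: min(1*4^0, 590) = 1
  i=1: min(1*4^1, 590) = 4
  i=2: min(1*4^2, 590) = 16
  i=3: min(1*4^3, 590) = 64
  i=4: min(1*4^4, 590) = 256
  i=5: min(1*4^5, 590) = 590

Answer: 1 4 16 64 256 590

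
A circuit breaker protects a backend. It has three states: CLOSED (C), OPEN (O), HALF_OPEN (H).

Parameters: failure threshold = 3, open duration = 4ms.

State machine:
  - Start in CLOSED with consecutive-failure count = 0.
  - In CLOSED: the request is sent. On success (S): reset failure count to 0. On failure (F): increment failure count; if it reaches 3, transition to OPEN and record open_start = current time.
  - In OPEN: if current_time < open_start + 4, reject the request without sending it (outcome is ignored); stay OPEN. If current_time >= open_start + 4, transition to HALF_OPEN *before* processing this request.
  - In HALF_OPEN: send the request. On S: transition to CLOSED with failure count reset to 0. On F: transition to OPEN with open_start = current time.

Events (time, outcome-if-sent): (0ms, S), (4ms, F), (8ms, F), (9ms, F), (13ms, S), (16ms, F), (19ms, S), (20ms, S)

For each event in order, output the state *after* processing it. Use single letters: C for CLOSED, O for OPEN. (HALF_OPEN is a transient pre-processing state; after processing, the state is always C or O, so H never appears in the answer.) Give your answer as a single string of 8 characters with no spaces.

State after each event:
  event#1 t=0ms outcome=S: state=CLOSED
  event#2 t=4ms outcome=F: state=CLOSED
  event#3 t=8ms outcome=F: state=CLOSED
  event#4 t=9ms outcome=F: state=OPEN
  event#5 t=13ms outcome=S: state=CLOSED
  event#6 t=16ms outcome=F: state=CLOSED
  event#7 t=19ms outcome=S: state=CLOSED
  event#8 t=20ms outcome=S: state=CLOSED

Answer: CCCOCCCC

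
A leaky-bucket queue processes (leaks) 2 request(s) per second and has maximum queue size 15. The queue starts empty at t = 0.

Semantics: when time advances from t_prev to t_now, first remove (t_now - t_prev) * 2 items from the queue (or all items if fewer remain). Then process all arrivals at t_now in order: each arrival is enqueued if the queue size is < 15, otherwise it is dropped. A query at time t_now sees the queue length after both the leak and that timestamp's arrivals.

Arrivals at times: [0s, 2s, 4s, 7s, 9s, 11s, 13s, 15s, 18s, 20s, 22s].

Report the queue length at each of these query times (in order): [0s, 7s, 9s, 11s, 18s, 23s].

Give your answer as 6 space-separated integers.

Queue lengths at query times:
  query t=0s: backlog = 1
  query t=7s: backlog = 1
  query t=9s: backlog = 1
  query t=11s: backlog = 1
  query t=18s: backlog = 1
  query t=23s: backlog = 0

Answer: 1 1 1 1 1 0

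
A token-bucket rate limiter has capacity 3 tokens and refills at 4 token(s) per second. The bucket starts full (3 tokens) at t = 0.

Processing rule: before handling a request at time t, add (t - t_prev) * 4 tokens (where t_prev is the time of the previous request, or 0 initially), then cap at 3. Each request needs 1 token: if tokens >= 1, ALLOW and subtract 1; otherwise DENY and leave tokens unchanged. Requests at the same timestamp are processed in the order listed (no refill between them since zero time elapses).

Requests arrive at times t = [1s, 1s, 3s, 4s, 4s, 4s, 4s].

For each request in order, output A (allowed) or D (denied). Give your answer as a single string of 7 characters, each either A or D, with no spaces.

Simulating step by step:
  req#1 t=1s: ALLOW
  req#2 t=1s: ALLOW
  req#3 t=3s: ALLOW
  req#4 t=4s: ALLOW
  req#5 t=4s: ALLOW
  req#6 t=4s: ALLOW
  req#7 t=4s: DENY

Answer: AAAAAAD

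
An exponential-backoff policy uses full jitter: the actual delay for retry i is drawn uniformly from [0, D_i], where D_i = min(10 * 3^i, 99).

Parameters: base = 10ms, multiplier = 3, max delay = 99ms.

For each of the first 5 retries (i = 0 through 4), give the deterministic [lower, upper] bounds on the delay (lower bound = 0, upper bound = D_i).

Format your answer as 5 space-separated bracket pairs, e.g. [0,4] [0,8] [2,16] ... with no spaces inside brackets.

Answer: [0,10] [0,30] [0,90] [0,99] [0,99]

Derivation:
Computing bounds per retry:
  i=0: D_i=min(10*3^0,99)=10, bounds=[0,10]
  i=1: D_i=min(10*3^1,99)=30, bounds=[0,30]
  i=2: D_i=min(10*3^2,99)=90, bounds=[0,90]
  i=3: D_i=min(10*3^3,99)=99, bounds=[0,99]
  i=4: D_i=min(10*3^4,99)=99, bounds=[0,99]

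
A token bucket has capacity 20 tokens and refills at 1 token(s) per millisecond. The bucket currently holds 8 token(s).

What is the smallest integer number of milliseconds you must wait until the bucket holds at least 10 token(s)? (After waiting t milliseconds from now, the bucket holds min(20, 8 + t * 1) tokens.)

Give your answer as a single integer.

Answer: 2

Derivation:
Need 8 + t * 1 >= 10, so t >= 2/1.
Smallest integer t = ceil(2/1) = 2.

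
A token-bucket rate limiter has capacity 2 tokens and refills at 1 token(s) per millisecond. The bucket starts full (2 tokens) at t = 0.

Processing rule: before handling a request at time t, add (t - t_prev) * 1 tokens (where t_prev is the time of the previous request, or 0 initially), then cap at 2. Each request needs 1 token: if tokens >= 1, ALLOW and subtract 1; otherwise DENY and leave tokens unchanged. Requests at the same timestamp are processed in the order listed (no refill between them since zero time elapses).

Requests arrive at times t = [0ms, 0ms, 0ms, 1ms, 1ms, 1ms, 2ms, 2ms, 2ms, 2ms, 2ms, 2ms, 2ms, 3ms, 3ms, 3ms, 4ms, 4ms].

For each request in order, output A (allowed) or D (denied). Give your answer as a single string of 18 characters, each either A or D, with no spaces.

Answer: AADADDADDDDDDADDAD

Derivation:
Simulating step by step:
  req#1 t=0ms: ALLOW
  req#2 t=0ms: ALLOW
  req#3 t=0ms: DENY
  req#4 t=1ms: ALLOW
  req#5 t=1ms: DENY
  req#6 t=1ms: DENY
  req#7 t=2ms: ALLOW
  req#8 t=2ms: DENY
  req#9 t=2ms: DENY
  req#10 t=2ms: DENY
  req#11 t=2ms: DENY
  req#12 t=2ms: DENY
  req#13 t=2ms: DENY
  req#14 t=3ms: ALLOW
  req#15 t=3ms: DENY
  req#16 t=3ms: DENY
  req#17 t=4ms: ALLOW
  req#18 t=4ms: DENY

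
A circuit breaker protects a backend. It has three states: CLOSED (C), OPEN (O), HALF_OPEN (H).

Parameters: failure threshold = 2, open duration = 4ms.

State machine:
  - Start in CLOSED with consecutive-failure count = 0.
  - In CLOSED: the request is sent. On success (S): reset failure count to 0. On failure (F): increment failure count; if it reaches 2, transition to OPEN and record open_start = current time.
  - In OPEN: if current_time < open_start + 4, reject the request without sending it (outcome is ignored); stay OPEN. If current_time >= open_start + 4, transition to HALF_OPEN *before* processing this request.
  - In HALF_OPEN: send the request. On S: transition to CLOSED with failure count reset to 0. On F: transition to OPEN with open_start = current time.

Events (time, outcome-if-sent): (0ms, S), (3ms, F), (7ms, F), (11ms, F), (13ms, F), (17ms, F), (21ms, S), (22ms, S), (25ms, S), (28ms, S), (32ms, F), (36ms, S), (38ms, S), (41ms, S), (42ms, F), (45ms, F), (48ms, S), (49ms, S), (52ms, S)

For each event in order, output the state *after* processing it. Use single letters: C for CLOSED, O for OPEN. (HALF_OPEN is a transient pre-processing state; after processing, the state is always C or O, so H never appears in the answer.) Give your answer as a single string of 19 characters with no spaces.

State after each event:
  event#1 t=0ms outcome=S: state=CLOSED
  event#2 t=3ms outcome=F: state=CLOSED
  event#3 t=7ms outcome=F: state=OPEN
  event#4 t=11ms outcome=F: state=OPEN
  event#5 t=13ms outcome=F: state=OPEN
  event#6 t=17ms outcome=F: state=OPEN
  event#7 t=21ms outcome=S: state=CLOSED
  event#8 t=22ms outcome=S: state=CLOSED
  event#9 t=25ms outcome=S: state=CLOSED
  event#10 t=28ms outcome=S: state=CLOSED
  event#11 t=32ms outcome=F: state=CLOSED
  event#12 t=36ms outcome=S: state=CLOSED
  event#13 t=38ms outcome=S: state=CLOSED
  event#14 t=41ms outcome=S: state=CLOSED
  event#15 t=42ms outcome=F: state=CLOSED
  event#16 t=45ms outcome=F: state=OPEN
  event#17 t=48ms outcome=S: state=OPEN
  event#18 t=49ms outcome=S: state=CLOSED
  event#19 t=52ms outcome=S: state=CLOSED

Answer: CCOOOOCCCCCCCCCOOCC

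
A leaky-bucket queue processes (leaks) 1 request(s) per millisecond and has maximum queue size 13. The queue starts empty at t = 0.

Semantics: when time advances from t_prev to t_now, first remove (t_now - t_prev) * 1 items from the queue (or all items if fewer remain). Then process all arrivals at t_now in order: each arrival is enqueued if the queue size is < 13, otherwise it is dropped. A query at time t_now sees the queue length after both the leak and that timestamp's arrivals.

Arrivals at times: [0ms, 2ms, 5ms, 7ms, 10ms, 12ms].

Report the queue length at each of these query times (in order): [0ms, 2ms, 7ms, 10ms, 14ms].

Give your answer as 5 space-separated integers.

Queue lengths at query times:
  query t=0ms: backlog = 1
  query t=2ms: backlog = 1
  query t=7ms: backlog = 1
  query t=10ms: backlog = 1
  query t=14ms: backlog = 0

Answer: 1 1 1 1 0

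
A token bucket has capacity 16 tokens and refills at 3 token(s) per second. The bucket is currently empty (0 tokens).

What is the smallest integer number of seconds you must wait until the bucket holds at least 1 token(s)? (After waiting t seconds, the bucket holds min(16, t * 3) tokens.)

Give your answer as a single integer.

Need t * 3 >= 1, so t >= 1/3.
Smallest integer t = ceil(1/3) = 1.

Answer: 1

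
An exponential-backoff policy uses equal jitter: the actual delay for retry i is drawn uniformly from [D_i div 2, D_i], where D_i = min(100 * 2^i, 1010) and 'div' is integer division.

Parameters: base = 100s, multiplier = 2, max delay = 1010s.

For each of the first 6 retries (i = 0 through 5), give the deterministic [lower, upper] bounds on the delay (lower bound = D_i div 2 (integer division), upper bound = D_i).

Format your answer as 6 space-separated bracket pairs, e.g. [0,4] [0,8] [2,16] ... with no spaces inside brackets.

Answer: [50,100] [100,200] [200,400] [400,800] [505,1010] [505,1010]

Derivation:
Computing bounds per retry:
  i=0: D_i=min(100*2^0,1010)=100, bounds=[50,100]
  i=1: D_i=min(100*2^1,1010)=200, bounds=[100,200]
  i=2: D_i=min(100*2^2,1010)=400, bounds=[200,400]
  i=3: D_i=min(100*2^3,1010)=800, bounds=[400,800]
  i=4: D_i=min(100*2^4,1010)=1010, bounds=[505,1010]
  i=5: D_i=min(100*2^5,1010)=1010, bounds=[505,1010]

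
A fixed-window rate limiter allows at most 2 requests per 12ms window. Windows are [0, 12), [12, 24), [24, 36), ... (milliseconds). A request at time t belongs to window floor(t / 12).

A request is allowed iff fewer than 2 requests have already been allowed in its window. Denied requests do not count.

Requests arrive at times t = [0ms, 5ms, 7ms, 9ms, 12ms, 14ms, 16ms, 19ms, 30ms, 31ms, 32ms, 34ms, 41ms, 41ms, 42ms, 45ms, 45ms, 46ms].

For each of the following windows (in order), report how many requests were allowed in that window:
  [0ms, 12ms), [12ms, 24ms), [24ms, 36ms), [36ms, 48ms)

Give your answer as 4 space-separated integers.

Processing requests:
  req#1 t=0ms (window 0): ALLOW
  req#2 t=5ms (window 0): ALLOW
  req#3 t=7ms (window 0): DENY
  req#4 t=9ms (window 0): DENY
  req#5 t=12ms (window 1): ALLOW
  req#6 t=14ms (window 1): ALLOW
  req#7 t=16ms (window 1): DENY
  req#8 t=19ms (window 1): DENY
  req#9 t=30ms (window 2): ALLOW
  req#10 t=31ms (window 2): ALLOW
  req#11 t=32ms (window 2): DENY
  req#12 t=34ms (window 2): DENY
  req#13 t=41ms (window 3): ALLOW
  req#14 t=41ms (window 3): ALLOW
  req#15 t=42ms (window 3): DENY
  req#16 t=45ms (window 3): DENY
  req#17 t=45ms (window 3): DENY
  req#18 t=46ms (window 3): DENY

Allowed counts by window: 2 2 2 2

Answer: 2 2 2 2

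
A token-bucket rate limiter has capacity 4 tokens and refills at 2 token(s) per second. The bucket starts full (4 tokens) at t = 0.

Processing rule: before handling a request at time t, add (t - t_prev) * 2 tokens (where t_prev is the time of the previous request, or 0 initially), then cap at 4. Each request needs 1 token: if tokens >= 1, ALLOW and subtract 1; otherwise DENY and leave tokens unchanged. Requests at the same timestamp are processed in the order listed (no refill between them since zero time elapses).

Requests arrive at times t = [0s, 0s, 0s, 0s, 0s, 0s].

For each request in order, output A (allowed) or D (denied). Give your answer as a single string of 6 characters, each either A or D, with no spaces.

Answer: AAAADD

Derivation:
Simulating step by step:
  req#1 t=0s: ALLOW
  req#2 t=0s: ALLOW
  req#3 t=0s: ALLOW
  req#4 t=0s: ALLOW
  req#5 t=0s: DENY
  req#6 t=0s: DENY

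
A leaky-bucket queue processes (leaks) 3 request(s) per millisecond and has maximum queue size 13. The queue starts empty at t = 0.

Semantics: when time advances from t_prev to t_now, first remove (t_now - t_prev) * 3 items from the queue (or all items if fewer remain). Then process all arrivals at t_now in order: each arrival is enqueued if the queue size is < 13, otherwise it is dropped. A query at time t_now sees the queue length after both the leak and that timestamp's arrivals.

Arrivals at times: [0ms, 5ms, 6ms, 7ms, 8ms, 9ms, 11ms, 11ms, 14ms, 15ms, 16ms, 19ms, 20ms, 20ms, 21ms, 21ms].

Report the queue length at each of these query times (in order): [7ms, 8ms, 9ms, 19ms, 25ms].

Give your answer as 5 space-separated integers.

Queue lengths at query times:
  query t=7ms: backlog = 1
  query t=8ms: backlog = 1
  query t=9ms: backlog = 1
  query t=19ms: backlog = 1
  query t=25ms: backlog = 0

Answer: 1 1 1 1 0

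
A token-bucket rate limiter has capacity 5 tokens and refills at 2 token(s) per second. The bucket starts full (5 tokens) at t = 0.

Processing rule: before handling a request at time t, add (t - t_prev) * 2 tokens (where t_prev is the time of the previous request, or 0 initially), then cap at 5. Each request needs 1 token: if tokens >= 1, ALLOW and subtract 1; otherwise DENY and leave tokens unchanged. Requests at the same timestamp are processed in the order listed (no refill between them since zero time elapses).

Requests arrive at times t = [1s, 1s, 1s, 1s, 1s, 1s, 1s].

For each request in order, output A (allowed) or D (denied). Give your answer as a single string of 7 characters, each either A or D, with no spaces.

Answer: AAAAADD

Derivation:
Simulating step by step:
  req#1 t=1s: ALLOW
  req#2 t=1s: ALLOW
  req#3 t=1s: ALLOW
  req#4 t=1s: ALLOW
  req#5 t=1s: ALLOW
  req#6 t=1s: DENY
  req#7 t=1s: DENY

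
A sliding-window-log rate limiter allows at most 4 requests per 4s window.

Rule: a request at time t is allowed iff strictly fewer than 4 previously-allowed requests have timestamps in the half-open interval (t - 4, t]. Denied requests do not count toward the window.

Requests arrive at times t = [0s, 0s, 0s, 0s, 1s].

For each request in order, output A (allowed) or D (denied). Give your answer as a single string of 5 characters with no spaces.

Tracking allowed requests in the window:
  req#1 t=0s: ALLOW
  req#2 t=0s: ALLOW
  req#3 t=0s: ALLOW
  req#4 t=0s: ALLOW
  req#5 t=1s: DENY

Answer: AAAAD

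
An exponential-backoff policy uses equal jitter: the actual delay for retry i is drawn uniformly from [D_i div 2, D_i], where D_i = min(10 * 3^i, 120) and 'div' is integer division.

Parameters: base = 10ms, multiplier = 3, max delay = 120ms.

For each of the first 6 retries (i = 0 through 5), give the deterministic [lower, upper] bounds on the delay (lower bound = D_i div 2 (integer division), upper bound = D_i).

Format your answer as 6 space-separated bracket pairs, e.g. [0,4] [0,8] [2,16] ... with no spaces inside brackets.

Answer: [5,10] [15,30] [45,90] [60,120] [60,120] [60,120]

Derivation:
Computing bounds per retry:
  i=0: D_i=min(10*3^0,120)=10, bounds=[5,10]
  i=1: D_i=min(10*3^1,120)=30, bounds=[15,30]
  i=2: D_i=min(10*3^2,120)=90, bounds=[45,90]
  i=3: D_i=min(10*3^3,120)=120, bounds=[60,120]
  i=4: D_i=min(10*3^4,120)=120, bounds=[60,120]
  i=5: D_i=min(10*3^5,120)=120, bounds=[60,120]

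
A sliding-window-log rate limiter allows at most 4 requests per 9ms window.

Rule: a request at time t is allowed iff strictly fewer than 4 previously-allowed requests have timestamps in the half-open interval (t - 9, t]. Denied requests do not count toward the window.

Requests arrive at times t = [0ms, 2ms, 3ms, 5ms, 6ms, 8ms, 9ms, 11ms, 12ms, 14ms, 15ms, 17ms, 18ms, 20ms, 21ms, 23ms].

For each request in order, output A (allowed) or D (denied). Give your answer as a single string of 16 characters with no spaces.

Answer: AAAADDAAAADDAAAA

Derivation:
Tracking allowed requests in the window:
  req#1 t=0ms: ALLOW
  req#2 t=2ms: ALLOW
  req#3 t=3ms: ALLOW
  req#4 t=5ms: ALLOW
  req#5 t=6ms: DENY
  req#6 t=8ms: DENY
  req#7 t=9ms: ALLOW
  req#8 t=11ms: ALLOW
  req#9 t=12ms: ALLOW
  req#10 t=14ms: ALLOW
  req#11 t=15ms: DENY
  req#12 t=17ms: DENY
  req#13 t=18ms: ALLOW
  req#14 t=20ms: ALLOW
  req#15 t=21ms: ALLOW
  req#16 t=23ms: ALLOW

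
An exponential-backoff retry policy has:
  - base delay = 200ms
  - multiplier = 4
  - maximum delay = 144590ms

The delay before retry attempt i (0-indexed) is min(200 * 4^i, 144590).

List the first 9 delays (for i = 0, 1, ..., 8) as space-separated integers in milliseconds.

Answer: 200 800 3200 12800 51200 144590 144590 144590 144590

Derivation:
Computing each delay:
  i=0: min(200*4^0, 144590) = 200
  i=1: min(200*4^1, 144590) = 800
  i=2: min(200*4^2, 144590) = 3200
  i=3: min(200*4^3, 144590) = 12800
  i=4: min(200*4^4, 144590) = 51200
  i=5: min(200*4^5, 144590) = 144590
  i=6: min(200*4^6, 144590) = 144590
  i=7: min(200*4^7, 144590) = 144590
  i=8: min(200*4^8, 144590) = 144590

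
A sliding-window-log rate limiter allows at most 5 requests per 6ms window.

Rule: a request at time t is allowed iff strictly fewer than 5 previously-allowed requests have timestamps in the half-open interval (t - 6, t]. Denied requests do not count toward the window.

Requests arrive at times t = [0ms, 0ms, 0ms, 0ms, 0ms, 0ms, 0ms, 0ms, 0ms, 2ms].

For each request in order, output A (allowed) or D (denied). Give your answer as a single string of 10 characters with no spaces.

Tracking allowed requests in the window:
  req#1 t=0ms: ALLOW
  req#2 t=0ms: ALLOW
  req#3 t=0ms: ALLOW
  req#4 t=0ms: ALLOW
  req#5 t=0ms: ALLOW
  req#6 t=0ms: DENY
  req#7 t=0ms: DENY
  req#8 t=0ms: DENY
  req#9 t=0ms: DENY
  req#10 t=2ms: DENY

Answer: AAAAADDDDD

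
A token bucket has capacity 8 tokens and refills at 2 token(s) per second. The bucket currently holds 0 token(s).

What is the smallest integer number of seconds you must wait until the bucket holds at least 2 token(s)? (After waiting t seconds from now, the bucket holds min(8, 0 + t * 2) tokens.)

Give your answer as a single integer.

Answer: 1

Derivation:
Need 0 + t * 2 >= 2, so t >= 2/2.
Smallest integer t = ceil(2/2) = 1.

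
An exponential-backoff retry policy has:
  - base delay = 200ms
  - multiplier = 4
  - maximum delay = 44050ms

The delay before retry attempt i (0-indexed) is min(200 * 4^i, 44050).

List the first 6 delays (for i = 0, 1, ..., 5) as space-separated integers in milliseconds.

Answer: 200 800 3200 12800 44050 44050

Derivation:
Computing each delay:
  i=0: min(200*4^0, 44050) = 200
  i=1: min(200*4^1, 44050) = 800
  i=2: min(200*4^2, 44050) = 3200
  i=3: min(200*4^3, 44050) = 12800
  i=4: min(200*4^4, 44050) = 44050
  i=5: min(200*4^5, 44050) = 44050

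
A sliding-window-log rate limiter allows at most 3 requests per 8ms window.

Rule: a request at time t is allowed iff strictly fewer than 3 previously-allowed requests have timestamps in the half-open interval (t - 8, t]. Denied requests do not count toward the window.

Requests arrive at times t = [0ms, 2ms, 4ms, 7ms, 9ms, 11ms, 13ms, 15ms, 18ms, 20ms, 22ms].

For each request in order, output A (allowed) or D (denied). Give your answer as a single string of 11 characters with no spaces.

Tracking allowed requests in the window:
  req#1 t=0ms: ALLOW
  req#2 t=2ms: ALLOW
  req#3 t=4ms: ALLOW
  req#4 t=7ms: DENY
  req#5 t=9ms: ALLOW
  req#6 t=11ms: ALLOW
  req#7 t=13ms: ALLOW
  req#8 t=15ms: DENY
  req#9 t=18ms: ALLOW
  req#10 t=20ms: ALLOW
  req#11 t=22ms: ALLOW

Answer: AAADAAADAAA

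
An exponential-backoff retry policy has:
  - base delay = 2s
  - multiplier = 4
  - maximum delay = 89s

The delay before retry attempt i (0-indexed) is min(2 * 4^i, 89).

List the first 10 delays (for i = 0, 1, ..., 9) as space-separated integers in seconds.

Answer: 2 8 32 89 89 89 89 89 89 89

Derivation:
Computing each delay:
  i=0: min(2*4^0, 89) = 2
  i=1: min(2*4^1, 89) = 8
  i=2: min(2*4^2, 89) = 32
  i=3: min(2*4^3, 89) = 89
  i=4: min(2*4^4, 89) = 89
  i=5: min(2*4^5, 89) = 89
  i=6: min(2*4^6, 89) = 89
  i=7: min(2*4^7, 89) = 89
  i=8: min(2*4^8, 89) = 89
  i=9: min(2*4^9, 89) = 89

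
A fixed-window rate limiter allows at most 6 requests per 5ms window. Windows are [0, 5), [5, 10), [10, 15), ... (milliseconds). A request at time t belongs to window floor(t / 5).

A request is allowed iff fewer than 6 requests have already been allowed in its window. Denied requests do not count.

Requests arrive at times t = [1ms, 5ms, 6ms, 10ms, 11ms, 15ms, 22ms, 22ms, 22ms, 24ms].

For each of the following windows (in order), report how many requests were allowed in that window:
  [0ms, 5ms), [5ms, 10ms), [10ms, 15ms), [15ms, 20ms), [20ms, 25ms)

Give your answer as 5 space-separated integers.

Processing requests:
  req#1 t=1ms (window 0): ALLOW
  req#2 t=5ms (window 1): ALLOW
  req#3 t=6ms (window 1): ALLOW
  req#4 t=10ms (window 2): ALLOW
  req#5 t=11ms (window 2): ALLOW
  req#6 t=15ms (window 3): ALLOW
  req#7 t=22ms (window 4): ALLOW
  req#8 t=22ms (window 4): ALLOW
  req#9 t=22ms (window 4): ALLOW
  req#10 t=24ms (window 4): ALLOW

Allowed counts by window: 1 2 2 1 4

Answer: 1 2 2 1 4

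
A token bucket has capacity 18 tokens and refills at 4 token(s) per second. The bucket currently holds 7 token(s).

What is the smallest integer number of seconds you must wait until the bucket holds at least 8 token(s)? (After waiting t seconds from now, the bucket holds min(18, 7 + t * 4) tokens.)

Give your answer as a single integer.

Need 7 + t * 4 >= 8, so t >= 1/4.
Smallest integer t = ceil(1/4) = 1.

Answer: 1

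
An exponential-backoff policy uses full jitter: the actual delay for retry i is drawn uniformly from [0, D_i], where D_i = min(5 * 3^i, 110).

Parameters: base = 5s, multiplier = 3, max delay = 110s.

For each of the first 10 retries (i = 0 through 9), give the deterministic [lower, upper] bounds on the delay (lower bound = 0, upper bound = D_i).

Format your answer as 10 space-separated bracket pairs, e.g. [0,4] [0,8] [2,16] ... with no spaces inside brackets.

Answer: [0,5] [0,15] [0,45] [0,110] [0,110] [0,110] [0,110] [0,110] [0,110] [0,110]

Derivation:
Computing bounds per retry:
  i=0: D_i=min(5*3^0,110)=5, bounds=[0,5]
  i=1: D_i=min(5*3^1,110)=15, bounds=[0,15]
  i=2: D_i=min(5*3^2,110)=45, bounds=[0,45]
  i=3: D_i=min(5*3^3,110)=110, bounds=[0,110]
  i=4: D_i=min(5*3^4,110)=110, bounds=[0,110]
  i=5: D_i=min(5*3^5,110)=110, bounds=[0,110]
  i=6: D_i=min(5*3^6,110)=110, bounds=[0,110]
  i=7: D_i=min(5*3^7,110)=110, bounds=[0,110]
  i=8: D_i=min(5*3^8,110)=110, bounds=[0,110]
  i=9: D_i=min(5*3^9,110)=110, bounds=[0,110]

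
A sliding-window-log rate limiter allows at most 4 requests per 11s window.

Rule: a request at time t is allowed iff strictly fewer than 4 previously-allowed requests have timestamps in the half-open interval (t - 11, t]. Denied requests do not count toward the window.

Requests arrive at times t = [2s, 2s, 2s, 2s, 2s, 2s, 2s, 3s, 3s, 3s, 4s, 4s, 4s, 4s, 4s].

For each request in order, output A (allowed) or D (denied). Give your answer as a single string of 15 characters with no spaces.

Tracking allowed requests in the window:
  req#1 t=2s: ALLOW
  req#2 t=2s: ALLOW
  req#3 t=2s: ALLOW
  req#4 t=2s: ALLOW
  req#5 t=2s: DENY
  req#6 t=2s: DENY
  req#7 t=2s: DENY
  req#8 t=3s: DENY
  req#9 t=3s: DENY
  req#10 t=3s: DENY
  req#11 t=4s: DENY
  req#12 t=4s: DENY
  req#13 t=4s: DENY
  req#14 t=4s: DENY
  req#15 t=4s: DENY

Answer: AAAADDDDDDDDDDD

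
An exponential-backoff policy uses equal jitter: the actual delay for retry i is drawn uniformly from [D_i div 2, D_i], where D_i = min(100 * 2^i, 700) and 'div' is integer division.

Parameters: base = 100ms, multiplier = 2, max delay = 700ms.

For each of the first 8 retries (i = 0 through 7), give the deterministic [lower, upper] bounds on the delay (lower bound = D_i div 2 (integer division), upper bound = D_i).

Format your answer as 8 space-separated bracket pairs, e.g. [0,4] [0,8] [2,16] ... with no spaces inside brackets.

Answer: [50,100] [100,200] [200,400] [350,700] [350,700] [350,700] [350,700] [350,700]

Derivation:
Computing bounds per retry:
  i=0: D_i=min(100*2^0,700)=100, bounds=[50,100]
  i=1: D_i=min(100*2^1,700)=200, bounds=[100,200]
  i=2: D_i=min(100*2^2,700)=400, bounds=[200,400]
  i=3: D_i=min(100*2^3,700)=700, bounds=[350,700]
  i=4: D_i=min(100*2^4,700)=700, bounds=[350,700]
  i=5: D_i=min(100*2^5,700)=700, bounds=[350,700]
  i=6: D_i=min(100*2^6,700)=700, bounds=[350,700]
  i=7: D_i=min(100*2^7,700)=700, bounds=[350,700]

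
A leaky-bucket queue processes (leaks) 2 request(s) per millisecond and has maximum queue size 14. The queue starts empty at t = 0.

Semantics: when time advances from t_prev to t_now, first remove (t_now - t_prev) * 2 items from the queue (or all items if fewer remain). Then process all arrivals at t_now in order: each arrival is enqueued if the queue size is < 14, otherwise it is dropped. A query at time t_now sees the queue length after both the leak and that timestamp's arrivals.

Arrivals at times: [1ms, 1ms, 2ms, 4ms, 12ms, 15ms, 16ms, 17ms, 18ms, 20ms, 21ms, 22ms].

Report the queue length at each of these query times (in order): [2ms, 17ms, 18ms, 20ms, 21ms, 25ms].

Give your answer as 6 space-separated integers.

Queue lengths at query times:
  query t=2ms: backlog = 1
  query t=17ms: backlog = 1
  query t=18ms: backlog = 1
  query t=20ms: backlog = 1
  query t=21ms: backlog = 1
  query t=25ms: backlog = 0

Answer: 1 1 1 1 1 0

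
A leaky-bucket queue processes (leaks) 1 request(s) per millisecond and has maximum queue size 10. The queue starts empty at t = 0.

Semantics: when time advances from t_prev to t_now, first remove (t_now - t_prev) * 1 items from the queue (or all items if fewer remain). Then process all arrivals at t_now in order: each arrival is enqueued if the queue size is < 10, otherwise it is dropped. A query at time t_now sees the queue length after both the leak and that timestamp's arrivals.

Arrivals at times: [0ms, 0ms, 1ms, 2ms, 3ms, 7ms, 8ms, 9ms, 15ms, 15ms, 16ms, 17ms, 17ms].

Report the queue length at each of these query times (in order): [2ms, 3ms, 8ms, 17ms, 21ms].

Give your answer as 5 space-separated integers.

Queue lengths at query times:
  query t=2ms: backlog = 2
  query t=3ms: backlog = 2
  query t=8ms: backlog = 1
  query t=17ms: backlog = 3
  query t=21ms: backlog = 0

Answer: 2 2 1 3 0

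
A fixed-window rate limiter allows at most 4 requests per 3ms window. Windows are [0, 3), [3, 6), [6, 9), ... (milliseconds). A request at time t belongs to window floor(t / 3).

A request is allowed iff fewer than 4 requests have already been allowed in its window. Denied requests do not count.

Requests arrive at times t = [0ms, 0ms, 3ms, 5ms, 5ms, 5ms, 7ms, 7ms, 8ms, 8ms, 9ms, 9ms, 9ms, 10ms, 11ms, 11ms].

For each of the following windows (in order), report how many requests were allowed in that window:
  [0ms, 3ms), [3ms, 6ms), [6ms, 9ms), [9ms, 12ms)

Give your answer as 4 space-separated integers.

Answer: 2 4 4 4

Derivation:
Processing requests:
  req#1 t=0ms (window 0): ALLOW
  req#2 t=0ms (window 0): ALLOW
  req#3 t=3ms (window 1): ALLOW
  req#4 t=5ms (window 1): ALLOW
  req#5 t=5ms (window 1): ALLOW
  req#6 t=5ms (window 1): ALLOW
  req#7 t=7ms (window 2): ALLOW
  req#8 t=7ms (window 2): ALLOW
  req#9 t=8ms (window 2): ALLOW
  req#10 t=8ms (window 2): ALLOW
  req#11 t=9ms (window 3): ALLOW
  req#12 t=9ms (window 3): ALLOW
  req#13 t=9ms (window 3): ALLOW
  req#14 t=10ms (window 3): ALLOW
  req#15 t=11ms (window 3): DENY
  req#16 t=11ms (window 3): DENY

Allowed counts by window: 2 4 4 4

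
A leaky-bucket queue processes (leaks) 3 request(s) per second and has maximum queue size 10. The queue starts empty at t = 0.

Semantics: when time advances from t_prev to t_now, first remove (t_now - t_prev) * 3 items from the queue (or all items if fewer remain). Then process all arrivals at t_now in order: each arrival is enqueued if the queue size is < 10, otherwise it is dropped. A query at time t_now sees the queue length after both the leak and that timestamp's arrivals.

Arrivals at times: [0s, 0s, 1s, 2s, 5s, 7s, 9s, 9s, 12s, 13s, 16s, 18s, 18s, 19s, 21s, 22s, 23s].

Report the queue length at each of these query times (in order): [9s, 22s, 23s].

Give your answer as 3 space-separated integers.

Queue lengths at query times:
  query t=9s: backlog = 2
  query t=22s: backlog = 1
  query t=23s: backlog = 1

Answer: 2 1 1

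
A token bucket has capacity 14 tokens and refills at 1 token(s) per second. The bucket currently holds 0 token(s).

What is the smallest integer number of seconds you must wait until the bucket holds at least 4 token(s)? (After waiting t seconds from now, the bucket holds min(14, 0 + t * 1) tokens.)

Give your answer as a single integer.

Need 0 + t * 1 >= 4, so t >= 4/1.
Smallest integer t = ceil(4/1) = 4.

Answer: 4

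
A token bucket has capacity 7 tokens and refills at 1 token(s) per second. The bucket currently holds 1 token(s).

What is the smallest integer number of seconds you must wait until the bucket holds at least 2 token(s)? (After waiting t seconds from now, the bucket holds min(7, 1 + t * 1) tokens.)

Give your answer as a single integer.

Answer: 1

Derivation:
Need 1 + t * 1 >= 2, so t >= 1/1.
Smallest integer t = ceil(1/1) = 1.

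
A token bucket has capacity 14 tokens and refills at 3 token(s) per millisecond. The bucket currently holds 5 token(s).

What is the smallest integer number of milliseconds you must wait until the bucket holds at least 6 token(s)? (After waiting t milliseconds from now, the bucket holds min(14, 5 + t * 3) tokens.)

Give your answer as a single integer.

Need 5 + t * 3 >= 6, so t >= 1/3.
Smallest integer t = ceil(1/3) = 1.

Answer: 1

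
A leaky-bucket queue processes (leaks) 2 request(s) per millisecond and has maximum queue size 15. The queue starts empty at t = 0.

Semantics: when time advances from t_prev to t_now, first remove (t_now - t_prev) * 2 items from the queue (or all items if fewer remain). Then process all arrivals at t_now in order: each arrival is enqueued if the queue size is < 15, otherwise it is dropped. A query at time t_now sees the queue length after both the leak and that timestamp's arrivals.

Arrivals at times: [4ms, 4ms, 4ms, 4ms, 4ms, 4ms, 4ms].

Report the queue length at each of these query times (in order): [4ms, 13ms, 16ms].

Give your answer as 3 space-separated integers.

Queue lengths at query times:
  query t=4ms: backlog = 7
  query t=13ms: backlog = 0
  query t=16ms: backlog = 0

Answer: 7 0 0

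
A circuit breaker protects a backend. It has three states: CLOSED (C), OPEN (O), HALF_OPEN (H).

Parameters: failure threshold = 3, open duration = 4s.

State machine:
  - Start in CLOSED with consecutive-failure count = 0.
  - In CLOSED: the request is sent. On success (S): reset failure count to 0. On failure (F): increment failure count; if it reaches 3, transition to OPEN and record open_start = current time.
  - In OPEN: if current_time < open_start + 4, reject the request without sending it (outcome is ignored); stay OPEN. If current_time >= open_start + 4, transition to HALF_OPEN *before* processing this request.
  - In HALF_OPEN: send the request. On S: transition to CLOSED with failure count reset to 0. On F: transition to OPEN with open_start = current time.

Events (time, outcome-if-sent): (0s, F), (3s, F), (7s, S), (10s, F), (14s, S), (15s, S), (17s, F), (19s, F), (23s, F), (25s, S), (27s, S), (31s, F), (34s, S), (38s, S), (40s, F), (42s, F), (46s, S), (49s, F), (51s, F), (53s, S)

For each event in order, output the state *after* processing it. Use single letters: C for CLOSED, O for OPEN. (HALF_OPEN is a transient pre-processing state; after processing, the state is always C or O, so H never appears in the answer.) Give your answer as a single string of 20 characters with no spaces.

State after each event:
  event#1 t=0s outcome=F: state=CLOSED
  event#2 t=3s outcome=F: state=CLOSED
  event#3 t=7s outcome=S: state=CLOSED
  event#4 t=10s outcome=F: state=CLOSED
  event#5 t=14s outcome=S: state=CLOSED
  event#6 t=15s outcome=S: state=CLOSED
  event#7 t=17s outcome=F: state=CLOSED
  event#8 t=19s outcome=F: state=CLOSED
  event#9 t=23s outcome=F: state=OPEN
  event#10 t=25s outcome=S: state=OPEN
  event#11 t=27s outcome=S: state=CLOSED
  event#12 t=31s outcome=F: state=CLOSED
  event#13 t=34s outcome=S: state=CLOSED
  event#14 t=38s outcome=S: state=CLOSED
  event#15 t=40s outcome=F: state=CLOSED
  event#16 t=42s outcome=F: state=CLOSED
  event#17 t=46s outcome=S: state=CLOSED
  event#18 t=49s outcome=F: state=CLOSED
  event#19 t=51s outcome=F: state=CLOSED
  event#20 t=53s outcome=S: state=CLOSED

Answer: CCCCCCCCOOCCCCCCCCCC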